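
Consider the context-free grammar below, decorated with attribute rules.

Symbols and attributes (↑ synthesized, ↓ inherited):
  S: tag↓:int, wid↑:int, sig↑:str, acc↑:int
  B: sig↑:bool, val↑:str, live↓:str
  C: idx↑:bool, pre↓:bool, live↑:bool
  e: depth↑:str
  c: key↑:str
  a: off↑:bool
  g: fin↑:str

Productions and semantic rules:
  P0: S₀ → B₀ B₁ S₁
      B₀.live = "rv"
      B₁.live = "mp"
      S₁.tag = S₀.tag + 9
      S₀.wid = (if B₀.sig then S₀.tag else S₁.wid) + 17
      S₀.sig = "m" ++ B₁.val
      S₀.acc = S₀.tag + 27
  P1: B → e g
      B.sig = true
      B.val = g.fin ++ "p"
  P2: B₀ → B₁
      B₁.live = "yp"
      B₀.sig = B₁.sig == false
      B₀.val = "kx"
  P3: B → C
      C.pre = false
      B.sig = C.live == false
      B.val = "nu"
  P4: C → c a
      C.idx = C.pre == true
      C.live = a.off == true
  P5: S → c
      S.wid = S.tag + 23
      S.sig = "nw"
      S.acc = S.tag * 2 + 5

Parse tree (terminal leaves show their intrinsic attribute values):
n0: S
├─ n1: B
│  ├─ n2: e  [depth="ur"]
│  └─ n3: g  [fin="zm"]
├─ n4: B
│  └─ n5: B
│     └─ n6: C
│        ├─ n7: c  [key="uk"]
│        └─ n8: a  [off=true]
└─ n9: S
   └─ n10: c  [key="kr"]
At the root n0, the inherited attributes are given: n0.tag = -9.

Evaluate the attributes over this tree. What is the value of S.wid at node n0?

8

1. n0.tag = -9  [given at root]
2. n1.live = "rv"  ["rv"]
3. n2.depth = "ur"  [terminal]
4. n3.fin = "zm"  [terminal]
5. n1.sig = true  [true]
6. n1.val = "zmp"  [g.fin ++ "p"]
7. n4.live = "mp"  ["mp"]
8. n5.live = "yp"  ["yp"]
9. n6.pre = false  [false]
10. n7.key = "uk"  [terminal]
11. n8.off = true  [terminal]
12. n6.idx = false  [C.pre == true]
13. n6.live = true  [a.off == true]
14. n5.sig = false  [C.live == false]
15. n5.val = "nu"  ["nu"]
16. n4.sig = true  [B₁.sig == false]
17. n4.val = "kx"  ["kx"]
18. n9.tag = 0  [S₀.tag + 9]
19. n10.key = "kr"  [terminal]
20. n9.wid = 23  [S.tag + 23]
21. n9.sig = "nw"  ["nw"]
22. n9.acc = 5  [S.tag * 2 + 5]
23. n0.wid = 8  [(if B₀.sig then S₀.tag else S₁.wid) + 17]
24. n0.sig = "mkx"  ["m" ++ B₁.val]
25. n0.acc = 18  [S₀.tag + 27]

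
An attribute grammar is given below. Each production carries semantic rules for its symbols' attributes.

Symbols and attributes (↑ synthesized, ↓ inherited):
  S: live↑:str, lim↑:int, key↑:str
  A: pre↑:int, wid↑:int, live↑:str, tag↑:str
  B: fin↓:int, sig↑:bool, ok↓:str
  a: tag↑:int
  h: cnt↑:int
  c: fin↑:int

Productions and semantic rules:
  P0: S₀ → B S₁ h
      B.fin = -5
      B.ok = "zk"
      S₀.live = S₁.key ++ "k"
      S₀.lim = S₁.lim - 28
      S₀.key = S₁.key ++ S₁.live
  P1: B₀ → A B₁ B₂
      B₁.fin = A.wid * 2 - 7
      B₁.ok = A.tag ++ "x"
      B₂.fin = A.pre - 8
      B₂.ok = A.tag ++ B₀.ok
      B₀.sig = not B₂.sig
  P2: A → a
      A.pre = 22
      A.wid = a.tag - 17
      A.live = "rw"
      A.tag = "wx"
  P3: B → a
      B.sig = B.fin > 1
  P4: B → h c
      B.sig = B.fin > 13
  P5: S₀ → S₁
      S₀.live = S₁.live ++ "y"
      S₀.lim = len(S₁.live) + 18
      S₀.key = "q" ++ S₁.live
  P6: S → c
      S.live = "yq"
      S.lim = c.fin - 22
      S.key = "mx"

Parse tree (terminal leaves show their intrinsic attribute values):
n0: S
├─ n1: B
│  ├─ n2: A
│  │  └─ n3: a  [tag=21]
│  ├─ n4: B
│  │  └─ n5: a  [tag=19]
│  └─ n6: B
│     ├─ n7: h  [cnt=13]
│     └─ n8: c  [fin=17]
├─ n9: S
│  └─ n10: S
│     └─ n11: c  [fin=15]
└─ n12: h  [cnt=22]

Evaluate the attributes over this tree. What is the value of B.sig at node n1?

false

1. n1.fin = -5  [-5]
2. n1.ok = "zk"  ["zk"]
3. n3.tag = 21  [terminal]
4. n2.pre = 22  [22]
5. n2.wid = 4  [a.tag - 17]
6. n2.live = "rw"  ["rw"]
7. n2.tag = "wx"  ["wx"]
8. n4.fin = 1  [A.wid * 2 - 7]
9. n4.ok = "wxx"  [A.tag ++ "x"]
10. n5.tag = 19  [terminal]
11. n4.sig = false  [B.fin > 1]
12. n6.fin = 14  [A.pre - 8]
13. n6.ok = "wxzk"  [A.tag ++ B₀.ok]
14. n7.cnt = 13  [terminal]
15. n8.fin = 17  [terminal]
16. n6.sig = true  [B.fin > 13]
17. n1.sig = false  [not B₂.sig]
18. n11.fin = 15  [terminal]
19. n10.live = "yq"  ["yq"]
20. n10.lim = -7  [c.fin - 22]
21. n10.key = "mx"  ["mx"]
22. n9.live = "yqy"  [S₁.live ++ "y"]
23. n9.lim = 20  [len(S₁.live) + 18]
24. n9.key = "qyq"  ["q" ++ S₁.live]
25. n12.cnt = 22  [terminal]
26. n0.live = "qyqk"  [S₁.key ++ "k"]
27. n0.lim = -8  [S₁.lim - 28]
28. n0.key = "qyqyqy"  [S₁.key ++ S₁.live]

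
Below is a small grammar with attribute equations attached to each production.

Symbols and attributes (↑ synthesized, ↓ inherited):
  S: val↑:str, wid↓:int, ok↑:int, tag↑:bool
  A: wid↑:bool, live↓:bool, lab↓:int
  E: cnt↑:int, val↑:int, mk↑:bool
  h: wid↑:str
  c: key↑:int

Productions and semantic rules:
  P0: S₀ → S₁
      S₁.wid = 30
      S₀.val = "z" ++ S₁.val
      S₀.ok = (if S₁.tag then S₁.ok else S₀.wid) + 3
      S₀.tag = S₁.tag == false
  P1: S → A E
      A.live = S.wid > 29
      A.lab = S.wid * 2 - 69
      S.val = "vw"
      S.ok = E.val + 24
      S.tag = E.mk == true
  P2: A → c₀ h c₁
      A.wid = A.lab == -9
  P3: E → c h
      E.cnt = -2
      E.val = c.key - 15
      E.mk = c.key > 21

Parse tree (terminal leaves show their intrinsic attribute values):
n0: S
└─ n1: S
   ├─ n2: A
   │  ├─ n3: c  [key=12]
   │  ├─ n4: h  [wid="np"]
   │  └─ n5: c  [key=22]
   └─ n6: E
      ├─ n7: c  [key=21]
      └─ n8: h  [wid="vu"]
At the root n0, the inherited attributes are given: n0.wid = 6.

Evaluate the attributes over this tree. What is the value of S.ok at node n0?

1. n0.wid = 6  [given at root]
2. n1.wid = 30  [30]
3. n2.live = true  [S.wid > 29]
4. n2.lab = -9  [S.wid * 2 - 69]
5. n3.key = 12  [terminal]
6. n4.wid = "np"  [terminal]
7. n5.key = 22  [terminal]
8. n2.wid = true  [A.lab == -9]
9. n7.key = 21  [terminal]
10. n8.wid = "vu"  [terminal]
11. n6.cnt = -2  [-2]
12. n6.val = 6  [c.key - 15]
13. n6.mk = false  [c.key > 21]
14. n1.val = "vw"  ["vw"]
15. n1.ok = 30  [E.val + 24]
16. n1.tag = false  [E.mk == true]
17. n0.val = "zvw"  ["z" ++ S₁.val]
18. n0.ok = 9  [(if S₁.tag then S₁.ok else S₀.wid) + 3]
19. n0.tag = true  [S₁.tag == false]

9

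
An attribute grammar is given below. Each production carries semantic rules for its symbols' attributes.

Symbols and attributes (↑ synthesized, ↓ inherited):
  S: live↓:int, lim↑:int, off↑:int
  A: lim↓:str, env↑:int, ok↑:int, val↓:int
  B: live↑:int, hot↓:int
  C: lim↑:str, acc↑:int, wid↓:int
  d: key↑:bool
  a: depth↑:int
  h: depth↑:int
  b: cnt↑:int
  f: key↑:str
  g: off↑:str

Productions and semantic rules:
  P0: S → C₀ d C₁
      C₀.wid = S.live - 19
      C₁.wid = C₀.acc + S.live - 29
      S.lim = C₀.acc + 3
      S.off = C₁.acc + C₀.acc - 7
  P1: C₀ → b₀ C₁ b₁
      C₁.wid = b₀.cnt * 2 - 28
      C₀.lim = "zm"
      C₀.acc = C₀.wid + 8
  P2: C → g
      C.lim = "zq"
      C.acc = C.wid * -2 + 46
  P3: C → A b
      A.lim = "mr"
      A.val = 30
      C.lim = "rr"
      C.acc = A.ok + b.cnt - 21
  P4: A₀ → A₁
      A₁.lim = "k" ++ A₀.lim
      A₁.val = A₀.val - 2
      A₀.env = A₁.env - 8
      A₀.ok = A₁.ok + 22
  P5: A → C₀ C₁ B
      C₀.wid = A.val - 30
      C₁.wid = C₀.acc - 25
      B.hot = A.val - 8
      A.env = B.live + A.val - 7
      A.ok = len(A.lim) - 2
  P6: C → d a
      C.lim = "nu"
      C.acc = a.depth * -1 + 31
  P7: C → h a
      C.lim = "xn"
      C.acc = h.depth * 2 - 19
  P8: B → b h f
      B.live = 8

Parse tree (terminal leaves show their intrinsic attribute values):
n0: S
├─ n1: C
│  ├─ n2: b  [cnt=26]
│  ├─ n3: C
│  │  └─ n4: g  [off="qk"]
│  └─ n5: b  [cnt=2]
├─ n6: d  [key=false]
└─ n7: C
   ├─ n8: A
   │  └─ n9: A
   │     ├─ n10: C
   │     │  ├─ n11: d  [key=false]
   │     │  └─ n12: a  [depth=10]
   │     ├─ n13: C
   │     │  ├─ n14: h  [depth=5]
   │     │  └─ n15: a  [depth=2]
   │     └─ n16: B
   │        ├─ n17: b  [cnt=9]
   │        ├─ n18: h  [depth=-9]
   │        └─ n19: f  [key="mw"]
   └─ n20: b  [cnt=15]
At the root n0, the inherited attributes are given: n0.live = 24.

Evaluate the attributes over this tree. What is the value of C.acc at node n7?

17

1. n0.live = 24  [given at root]
2. n1.wid = 5  [S.live - 19]
3. n2.cnt = 26  [terminal]
4. n3.wid = 24  [b₀.cnt * 2 - 28]
5. n4.off = "qk"  [terminal]
6. n3.lim = "zq"  ["zq"]
7. n3.acc = -2  [C.wid * -2 + 46]
8. n5.cnt = 2  [terminal]
9. n1.lim = "zm"  ["zm"]
10. n1.acc = 13  [C₀.wid + 8]
11. n6.key = false  [terminal]
12. n7.wid = 8  [C₀.acc + S.live - 29]
13. n8.lim = "mr"  ["mr"]
14. n8.val = 30  [30]
15. n9.lim = "kmr"  ["k" ++ A₀.lim]
16. n9.val = 28  [A₀.val - 2]
17. n10.wid = -2  [A.val - 30]
18. n11.key = false  [terminal]
19. n12.depth = 10  [terminal]
20. n10.lim = "nu"  ["nu"]
21. n10.acc = 21  [a.depth * -1 + 31]
22. n13.wid = -4  [C₀.acc - 25]
23. n14.depth = 5  [terminal]
24. n15.depth = 2  [terminal]
25. n13.lim = "xn"  ["xn"]
26. n13.acc = -9  [h.depth * 2 - 19]
27. n16.hot = 20  [A.val - 8]
28. n17.cnt = 9  [terminal]
29. n18.depth = -9  [terminal]
30. n19.key = "mw"  [terminal]
31. n16.live = 8  [8]
32. n9.env = 29  [B.live + A.val - 7]
33. n9.ok = 1  [len(A.lim) - 2]
34. n8.env = 21  [A₁.env - 8]
35. n8.ok = 23  [A₁.ok + 22]
36. n20.cnt = 15  [terminal]
37. n7.lim = "rr"  ["rr"]
38. n7.acc = 17  [A.ok + b.cnt - 21]
39. n0.lim = 16  [C₀.acc + 3]
40. n0.off = 23  [C₁.acc + C₀.acc - 7]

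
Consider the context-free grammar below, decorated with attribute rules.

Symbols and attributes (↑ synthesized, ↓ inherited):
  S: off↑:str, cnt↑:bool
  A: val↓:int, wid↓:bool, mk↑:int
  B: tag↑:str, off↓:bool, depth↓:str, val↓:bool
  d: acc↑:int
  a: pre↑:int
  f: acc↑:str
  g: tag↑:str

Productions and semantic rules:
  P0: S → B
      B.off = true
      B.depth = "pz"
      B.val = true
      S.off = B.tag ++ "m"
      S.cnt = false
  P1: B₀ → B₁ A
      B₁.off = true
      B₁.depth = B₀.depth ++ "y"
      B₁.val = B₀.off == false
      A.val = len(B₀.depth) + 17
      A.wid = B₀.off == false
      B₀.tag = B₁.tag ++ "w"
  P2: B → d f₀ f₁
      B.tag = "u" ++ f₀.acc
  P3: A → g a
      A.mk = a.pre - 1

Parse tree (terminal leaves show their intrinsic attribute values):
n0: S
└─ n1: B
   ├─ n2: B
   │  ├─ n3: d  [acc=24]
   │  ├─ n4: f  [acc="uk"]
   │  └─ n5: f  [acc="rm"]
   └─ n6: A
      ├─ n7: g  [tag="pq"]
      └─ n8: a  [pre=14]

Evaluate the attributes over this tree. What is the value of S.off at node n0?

1. n1.off = true  [true]
2. n1.depth = "pz"  ["pz"]
3. n1.val = true  [true]
4. n2.off = true  [true]
5. n2.depth = "pzy"  [B₀.depth ++ "y"]
6. n2.val = false  [B₀.off == false]
7. n3.acc = 24  [terminal]
8. n4.acc = "uk"  [terminal]
9. n5.acc = "rm"  [terminal]
10. n2.tag = "uuk"  ["u" ++ f₀.acc]
11. n6.val = 19  [len(B₀.depth) + 17]
12. n6.wid = false  [B₀.off == false]
13. n7.tag = "pq"  [terminal]
14. n8.pre = 14  [terminal]
15. n6.mk = 13  [a.pre - 1]
16. n1.tag = "uukw"  [B₁.tag ++ "w"]
17. n0.off = "uukwm"  [B.tag ++ "m"]
18. n0.cnt = false  [false]

"uukwm"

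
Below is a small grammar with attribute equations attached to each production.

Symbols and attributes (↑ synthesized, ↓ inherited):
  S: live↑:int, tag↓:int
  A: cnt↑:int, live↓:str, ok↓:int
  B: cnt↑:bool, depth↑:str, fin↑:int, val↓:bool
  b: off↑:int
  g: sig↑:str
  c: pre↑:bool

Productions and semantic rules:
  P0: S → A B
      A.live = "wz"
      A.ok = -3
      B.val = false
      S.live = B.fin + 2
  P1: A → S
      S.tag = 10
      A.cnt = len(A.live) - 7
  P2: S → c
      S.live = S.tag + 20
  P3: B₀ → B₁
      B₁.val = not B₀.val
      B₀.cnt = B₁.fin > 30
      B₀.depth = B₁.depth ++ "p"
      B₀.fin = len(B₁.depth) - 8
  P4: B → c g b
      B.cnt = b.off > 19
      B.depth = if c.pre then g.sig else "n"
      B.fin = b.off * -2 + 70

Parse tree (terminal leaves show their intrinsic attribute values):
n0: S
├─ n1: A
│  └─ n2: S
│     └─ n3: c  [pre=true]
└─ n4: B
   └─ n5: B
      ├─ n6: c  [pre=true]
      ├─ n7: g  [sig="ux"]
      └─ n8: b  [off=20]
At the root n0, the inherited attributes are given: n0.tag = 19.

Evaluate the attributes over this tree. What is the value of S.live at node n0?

1. n0.tag = 19  [given at root]
2. n1.live = "wz"  ["wz"]
3. n1.ok = -3  [-3]
4. n2.tag = 10  [10]
5. n3.pre = true  [terminal]
6. n2.live = 30  [S.tag + 20]
7. n1.cnt = -5  [len(A.live) - 7]
8. n4.val = false  [false]
9. n5.val = true  [not B₀.val]
10. n6.pre = true  [terminal]
11. n7.sig = "ux"  [terminal]
12. n8.off = 20  [terminal]
13. n5.cnt = true  [b.off > 19]
14. n5.depth = "ux"  [if c.pre then g.sig else "n"]
15. n5.fin = 30  [b.off * -2 + 70]
16. n4.cnt = false  [B₁.fin > 30]
17. n4.depth = "uxp"  [B₁.depth ++ "p"]
18. n4.fin = -6  [len(B₁.depth) - 8]
19. n0.live = -4  [B.fin + 2]

-4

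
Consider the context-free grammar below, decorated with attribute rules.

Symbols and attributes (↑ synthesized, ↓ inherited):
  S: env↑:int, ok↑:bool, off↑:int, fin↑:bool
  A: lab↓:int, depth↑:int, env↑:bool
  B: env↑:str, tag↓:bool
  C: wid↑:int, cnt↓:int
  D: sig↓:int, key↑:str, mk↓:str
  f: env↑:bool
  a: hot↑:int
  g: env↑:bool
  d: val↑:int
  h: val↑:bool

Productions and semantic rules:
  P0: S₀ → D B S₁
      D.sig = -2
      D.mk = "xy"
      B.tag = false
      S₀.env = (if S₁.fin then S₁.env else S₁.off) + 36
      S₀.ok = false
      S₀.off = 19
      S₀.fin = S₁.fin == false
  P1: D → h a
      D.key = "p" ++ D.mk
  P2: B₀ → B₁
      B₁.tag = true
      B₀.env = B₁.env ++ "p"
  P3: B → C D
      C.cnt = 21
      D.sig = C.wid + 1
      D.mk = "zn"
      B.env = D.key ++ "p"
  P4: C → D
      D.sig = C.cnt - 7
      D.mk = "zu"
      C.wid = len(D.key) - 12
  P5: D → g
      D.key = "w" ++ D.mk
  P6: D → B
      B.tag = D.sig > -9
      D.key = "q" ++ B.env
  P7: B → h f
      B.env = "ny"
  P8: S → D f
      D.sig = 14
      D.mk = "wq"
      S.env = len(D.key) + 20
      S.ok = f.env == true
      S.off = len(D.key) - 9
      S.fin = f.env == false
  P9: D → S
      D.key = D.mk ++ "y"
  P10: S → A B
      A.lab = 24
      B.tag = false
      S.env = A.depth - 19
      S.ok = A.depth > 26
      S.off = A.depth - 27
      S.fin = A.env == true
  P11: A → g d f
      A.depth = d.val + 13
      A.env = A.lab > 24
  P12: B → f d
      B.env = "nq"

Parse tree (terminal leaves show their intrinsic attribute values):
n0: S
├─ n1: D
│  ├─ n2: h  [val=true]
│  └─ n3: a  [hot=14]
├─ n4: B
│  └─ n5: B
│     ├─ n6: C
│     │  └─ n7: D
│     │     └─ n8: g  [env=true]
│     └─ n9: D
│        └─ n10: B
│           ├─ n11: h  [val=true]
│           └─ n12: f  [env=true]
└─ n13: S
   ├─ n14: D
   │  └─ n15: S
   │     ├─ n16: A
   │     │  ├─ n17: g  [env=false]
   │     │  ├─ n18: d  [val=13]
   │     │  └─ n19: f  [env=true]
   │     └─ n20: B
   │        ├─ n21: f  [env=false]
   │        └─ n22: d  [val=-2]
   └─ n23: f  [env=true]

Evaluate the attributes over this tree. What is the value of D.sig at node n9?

-8

1. n1.sig = -2  [-2]
2. n1.mk = "xy"  ["xy"]
3. n2.val = true  [terminal]
4. n3.hot = 14  [terminal]
5. n1.key = "pxy"  ["p" ++ D.mk]
6. n4.tag = false  [false]
7. n5.tag = true  [true]
8. n6.cnt = 21  [21]
9. n7.sig = 14  [C.cnt - 7]
10. n7.mk = "zu"  ["zu"]
11. n8.env = true  [terminal]
12. n7.key = "wzu"  ["w" ++ D.mk]
13. n6.wid = -9  [len(D.key) - 12]
14. n9.sig = -8  [C.wid + 1]
15. n9.mk = "zn"  ["zn"]
16. n10.tag = true  [D.sig > -9]
17. n11.val = true  [terminal]
18. n12.env = true  [terminal]
19. n10.env = "ny"  ["ny"]
20. n9.key = "qny"  ["q" ++ B.env]
21. n5.env = "qnyp"  [D.key ++ "p"]
22. n4.env = "qnypp"  [B₁.env ++ "p"]
23. n14.sig = 14  [14]
24. n14.mk = "wq"  ["wq"]
25. n16.lab = 24  [24]
26. n17.env = false  [terminal]
27. n18.val = 13  [terminal]
28. n19.env = true  [terminal]
29. n16.depth = 26  [d.val + 13]
30. n16.env = false  [A.lab > 24]
31. n20.tag = false  [false]
32. n21.env = false  [terminal]
33. n22.val = -2  [terminal]
34. n20.env = "nq"  ["nq"]
35. n15.env = 7  [A.depth - 19]
36. n15.ok = false  [A.depth > 26]
37. n15.off = -1  [A.depth - 27]
38. n15.fin = false  [A.env == true]
39. n14.key = "wqy"  [D.mk ++ "y"]
40. n23.env = true  [terminal]
41. n13.env = 23  [len(D.key) + 20]
42. n13.ok = true  [f.env == true]
43. n13.off = -6  [len(D.key) - 9]
44. n13.fin = false  [f.env == false]
45. n0.env = 30  [(if S₁.fin then S₁.env else S₁.off) + 36]
46. n0.ok = false  [false]
47. n0.off = 19  [19]
48. n0.fin = true  [S₁.fin == false]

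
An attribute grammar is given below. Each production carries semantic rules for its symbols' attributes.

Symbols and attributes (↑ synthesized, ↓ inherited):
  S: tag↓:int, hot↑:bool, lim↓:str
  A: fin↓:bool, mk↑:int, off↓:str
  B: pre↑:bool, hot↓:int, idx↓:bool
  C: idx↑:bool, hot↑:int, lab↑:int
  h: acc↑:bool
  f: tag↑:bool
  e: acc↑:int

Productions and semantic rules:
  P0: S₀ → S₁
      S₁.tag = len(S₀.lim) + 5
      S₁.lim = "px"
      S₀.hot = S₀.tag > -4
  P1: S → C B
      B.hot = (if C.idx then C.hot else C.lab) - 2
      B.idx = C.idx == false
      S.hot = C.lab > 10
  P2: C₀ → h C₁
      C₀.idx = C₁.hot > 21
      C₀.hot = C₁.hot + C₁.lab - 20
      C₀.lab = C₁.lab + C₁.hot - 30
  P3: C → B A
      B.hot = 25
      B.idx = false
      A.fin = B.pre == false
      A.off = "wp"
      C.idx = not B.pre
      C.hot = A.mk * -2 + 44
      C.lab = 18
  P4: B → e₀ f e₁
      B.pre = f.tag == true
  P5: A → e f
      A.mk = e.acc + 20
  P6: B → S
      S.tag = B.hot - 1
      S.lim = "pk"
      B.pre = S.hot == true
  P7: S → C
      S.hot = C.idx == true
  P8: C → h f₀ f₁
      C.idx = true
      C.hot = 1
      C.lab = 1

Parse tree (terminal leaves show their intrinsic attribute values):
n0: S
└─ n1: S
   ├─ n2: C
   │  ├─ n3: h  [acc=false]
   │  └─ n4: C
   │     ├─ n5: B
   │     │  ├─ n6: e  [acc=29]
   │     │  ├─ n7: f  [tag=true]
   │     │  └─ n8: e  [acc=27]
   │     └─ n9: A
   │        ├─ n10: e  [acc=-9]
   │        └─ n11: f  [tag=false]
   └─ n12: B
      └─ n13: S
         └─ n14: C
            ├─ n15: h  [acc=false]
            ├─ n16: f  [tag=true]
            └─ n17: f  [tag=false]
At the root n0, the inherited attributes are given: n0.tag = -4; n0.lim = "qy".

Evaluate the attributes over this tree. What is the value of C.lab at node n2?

1. n0.tag = -4  [given at root]
2. n0.lim = "qy"  [given at root]
3. n1.tag = 7  [len(S₀.lim) + 5]
4. n1.lim = "px"  ["px"]
5. n3.acc = false  [terminal]
6. n5.hot = 25  [25]
7. n5.idx = false  [false]
8. n6.acc = 29  [terminal]
9. n7.tag = true  [terminal]
10. n8.acc = 27  [terminal]
11. n5.pre = true  [f.tag == true]
12. n9.fin = false  [B.pre == false]
13. n9.off = "wp"  ["wp"]
14. n10.acc = -9  [terminal]
15. n11.tag = false  [terminal]
16. n9.mk = 11  [e.acc + 20]
17. n4.idx = false  [not B.pre]
18. n4.hot = 22  [A.mk * -2 + 44]
19. n4.lab = 18  [18]
20. n2.idx = true  [C₁.hot > 21]
21. n2.hot = 20  [C₁.hot + C₁.lab - 20]
22. n2.lab = 10  [C₁.lab + C₁.hot - 30]
23. n12.hot = 18  [(if C.idx then C.hot else C.lab) - 2]
24. n12.idx = false  [C.idx == false]
25. n13.tag = 17  [B.hot - 1]
26. n13.lim = "pk"  ["pk"]
27. n15.acc = false  [terminal]
28. n16.tag = true  [terminal]
29. n17.tag = false  [terminal]
30. n14.idx = true  [true]
31. n14.hot = 1  [1]
32. n14.lab = 1  [1]
33. n13.hot = true  [C.idx == true]
34. n12.pre = true  [S.hot == true]
35. n1.hot = false  [C.lab > 10]
36. n0.hot = false  [S₀.tag > -4]

10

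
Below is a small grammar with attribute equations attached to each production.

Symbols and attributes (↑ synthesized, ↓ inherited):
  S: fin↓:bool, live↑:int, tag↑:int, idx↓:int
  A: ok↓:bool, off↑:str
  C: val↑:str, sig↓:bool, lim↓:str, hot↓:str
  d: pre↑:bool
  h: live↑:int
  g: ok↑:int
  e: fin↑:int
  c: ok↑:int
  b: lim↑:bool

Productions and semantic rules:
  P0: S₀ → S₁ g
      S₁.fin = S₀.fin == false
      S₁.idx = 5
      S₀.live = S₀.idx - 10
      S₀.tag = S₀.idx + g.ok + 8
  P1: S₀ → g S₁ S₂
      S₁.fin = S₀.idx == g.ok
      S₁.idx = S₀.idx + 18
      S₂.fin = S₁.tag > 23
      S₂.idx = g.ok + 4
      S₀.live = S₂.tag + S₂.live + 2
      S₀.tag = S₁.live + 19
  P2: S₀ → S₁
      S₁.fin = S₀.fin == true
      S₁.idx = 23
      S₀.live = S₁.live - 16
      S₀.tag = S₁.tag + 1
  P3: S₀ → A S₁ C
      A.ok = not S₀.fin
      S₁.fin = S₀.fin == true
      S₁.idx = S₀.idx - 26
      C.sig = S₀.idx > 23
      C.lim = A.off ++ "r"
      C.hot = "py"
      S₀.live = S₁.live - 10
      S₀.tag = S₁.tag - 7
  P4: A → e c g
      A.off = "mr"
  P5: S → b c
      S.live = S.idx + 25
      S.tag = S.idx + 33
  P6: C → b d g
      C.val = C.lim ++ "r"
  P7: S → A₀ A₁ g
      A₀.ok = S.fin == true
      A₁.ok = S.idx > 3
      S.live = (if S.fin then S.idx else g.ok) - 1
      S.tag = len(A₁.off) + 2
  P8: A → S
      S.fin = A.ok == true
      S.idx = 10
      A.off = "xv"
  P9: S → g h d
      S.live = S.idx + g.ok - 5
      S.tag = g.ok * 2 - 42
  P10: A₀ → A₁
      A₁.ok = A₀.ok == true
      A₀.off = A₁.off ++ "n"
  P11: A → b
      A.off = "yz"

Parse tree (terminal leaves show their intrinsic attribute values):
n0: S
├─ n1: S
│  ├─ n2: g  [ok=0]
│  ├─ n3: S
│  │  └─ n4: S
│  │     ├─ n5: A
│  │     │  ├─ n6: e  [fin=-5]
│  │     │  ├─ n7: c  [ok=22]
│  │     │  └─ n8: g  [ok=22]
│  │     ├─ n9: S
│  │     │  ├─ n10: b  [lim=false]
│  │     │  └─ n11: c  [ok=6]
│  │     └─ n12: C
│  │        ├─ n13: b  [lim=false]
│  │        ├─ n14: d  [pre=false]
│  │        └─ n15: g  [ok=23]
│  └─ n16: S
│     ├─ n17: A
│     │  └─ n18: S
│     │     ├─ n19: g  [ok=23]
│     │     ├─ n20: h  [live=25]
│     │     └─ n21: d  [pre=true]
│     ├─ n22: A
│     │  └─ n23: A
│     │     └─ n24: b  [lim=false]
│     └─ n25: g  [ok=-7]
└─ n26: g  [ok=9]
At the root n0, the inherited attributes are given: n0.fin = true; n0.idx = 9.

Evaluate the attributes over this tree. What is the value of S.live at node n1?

10

1. n0.fin = true  [given at root]
2. n0.idx = 9  [given at root]
3. n1.fin = false  [S₀.fin == false]
4. n1.idx = 5  [5]
5. n2.ok = 0  [terminal]
6. n3.fin = false  [S₀.idx == g.ok]
7. n3.idx = 23  [S₀.idx + 18]
8. n4.fin = false  [S₀.fin == true]
9. n4.idx = 23  [23]
10. n5.ok = true  [not S₀.fin]
11. n6.fin = -5  [terminal]
12. n7.ok = 22  [terminal]
13. n8.ok = 22  [terminal]
14. n5.off = "mr"  ["mr"]
15. n9.fin = false  [S₀.fin == true]
16. n9.idx = -3  [S₀.idx - 26]
17. n10.lim = false  [terminal]
18. n11.ok = 6  [terminal]
19. n9.live = 22  [S.idx + 25]
20. n9.tag = 30  [S.idx + 33]
21. n12.sig = false  [S₀.idx > 23]
22. n12.lim = "mrr"  [A.off ++ "r"]
23. n12.hot = "py"  ["py"]
24. n13.lim = false  [terminal]
25. n14.pre = false  [terminal]
26. n15.ok = 23  [terminal]
27. n12.val = "mrrr"  [C.lim ++ "r"]
28. n4.live = 12  [S₁.live - 10]
29. n4.tag = 23  [S₁.tag - 7]
30. n3.live = -4  [S₁.live - 16]
31. n3.tag = 24  [S₁.tag + 1]
32. n16.fin = true  [S₁.tag > 23]
33. n16.idx = 4  [g.ok + 4]
34. n17.ok = true  [S.fin == true]
35. n18.fin = true  [A.ok == true]
36. n18.idx = 10  [10]
37. n19.ok = 23  [terminal]
38. n20.live = 25  [terminal]
39. n21.pre = true  [terminal]
40. n18.live = 28  [S.idx + g.ok - 5]
41. n18.tag = 4  [g.ok * 2 - 42]
42. n17.off = "xv"  ["xv"]
43. n22.ok = true  [S.idx > 3]
44. n23.ok = true  [A₀.ok == true]
45. n24.lim = false  [terminal]
46. n23.off = "yz"  ["yz"]
47. n22.off = "yzn"  [A₁.off ++ "n"]
48. n25.ok = -7  [terminal]
49. n16.live = 3  [(if S.fin then S.idx else g.ok) - 1]
50. n16.tag = 5  [len(A₁.off) + 2]
51. n1.live = 10  [S₂.tag + S₂.live + 2]
52. n1.tag = 15  [S₁.live + 19]
53. n26.ok = 9  [terminal]
54. n0.live = -1  [S₀.idx - 10]
55. n0.tag = 26  [S₀.idx + g.ok + 8]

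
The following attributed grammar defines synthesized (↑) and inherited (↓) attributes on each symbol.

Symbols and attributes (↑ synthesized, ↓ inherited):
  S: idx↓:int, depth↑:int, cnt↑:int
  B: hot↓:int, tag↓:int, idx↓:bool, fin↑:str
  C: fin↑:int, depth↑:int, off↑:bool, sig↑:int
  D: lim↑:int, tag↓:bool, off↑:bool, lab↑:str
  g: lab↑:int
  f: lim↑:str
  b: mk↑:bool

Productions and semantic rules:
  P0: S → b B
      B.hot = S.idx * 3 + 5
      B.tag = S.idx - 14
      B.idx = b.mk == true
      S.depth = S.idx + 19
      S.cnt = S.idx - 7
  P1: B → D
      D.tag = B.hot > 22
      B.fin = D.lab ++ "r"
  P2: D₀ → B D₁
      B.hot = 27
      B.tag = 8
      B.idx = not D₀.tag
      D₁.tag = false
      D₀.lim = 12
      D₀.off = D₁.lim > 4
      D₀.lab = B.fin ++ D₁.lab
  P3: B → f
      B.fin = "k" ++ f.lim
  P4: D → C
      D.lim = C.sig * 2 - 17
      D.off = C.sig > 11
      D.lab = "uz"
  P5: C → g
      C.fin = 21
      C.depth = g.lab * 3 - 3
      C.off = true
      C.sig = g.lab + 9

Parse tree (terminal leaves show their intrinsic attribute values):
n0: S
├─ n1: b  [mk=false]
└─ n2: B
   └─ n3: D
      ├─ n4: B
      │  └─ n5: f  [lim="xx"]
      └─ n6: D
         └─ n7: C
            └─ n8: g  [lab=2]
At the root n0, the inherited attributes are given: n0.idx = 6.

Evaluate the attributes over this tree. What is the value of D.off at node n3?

true

1. n0.idx = 6  [given at root]
2. n1.mk = false  [terminal]
3. n2.hot = 23  [S.idx * 3 + 5]
4. n2.tag = -8  [S.idx - 14]
5. n2.idx = false  [b.mk == true]
6. n3.tag = true  [B.hot > 22]
7. n4.hot = 27  [27]
8. n4.tag = 8  [8]
9. n4.idx = false  [not D₀.tag]
10. n5.lim = "xx"  [terminal]
11. n4.fin = "kxx"  ["k" ++ f.lim]
12. n6.tag = false  [false]
13. n8.lab = 2  [terminal]
14. n7.fin = 21  [21]
15. n7.depth = 3  [g.lab * 3 - 3]
16. n7.off = true  [true]
17. n7.sig = 11  [g.lab + 9]
18. n6.lim = 5  [C.sig * 2 - 17]
19. n6.off = false  [C.sig > 11]
20. n6.lab = "uz"  ["uz"]
21. n3.lim = 12  [12]
22. n3.off = true  [D₁.lim > 4]
23. n3.lab = "kxxuz"  [B.fin ++ D₁.lab]
24. n2.fin = "kxxuzr"  [D.lab ++ "r"]
25. n0.depth = 25  [S.idx + 19]
26. n0.cnt = -1  [S.idx - 7]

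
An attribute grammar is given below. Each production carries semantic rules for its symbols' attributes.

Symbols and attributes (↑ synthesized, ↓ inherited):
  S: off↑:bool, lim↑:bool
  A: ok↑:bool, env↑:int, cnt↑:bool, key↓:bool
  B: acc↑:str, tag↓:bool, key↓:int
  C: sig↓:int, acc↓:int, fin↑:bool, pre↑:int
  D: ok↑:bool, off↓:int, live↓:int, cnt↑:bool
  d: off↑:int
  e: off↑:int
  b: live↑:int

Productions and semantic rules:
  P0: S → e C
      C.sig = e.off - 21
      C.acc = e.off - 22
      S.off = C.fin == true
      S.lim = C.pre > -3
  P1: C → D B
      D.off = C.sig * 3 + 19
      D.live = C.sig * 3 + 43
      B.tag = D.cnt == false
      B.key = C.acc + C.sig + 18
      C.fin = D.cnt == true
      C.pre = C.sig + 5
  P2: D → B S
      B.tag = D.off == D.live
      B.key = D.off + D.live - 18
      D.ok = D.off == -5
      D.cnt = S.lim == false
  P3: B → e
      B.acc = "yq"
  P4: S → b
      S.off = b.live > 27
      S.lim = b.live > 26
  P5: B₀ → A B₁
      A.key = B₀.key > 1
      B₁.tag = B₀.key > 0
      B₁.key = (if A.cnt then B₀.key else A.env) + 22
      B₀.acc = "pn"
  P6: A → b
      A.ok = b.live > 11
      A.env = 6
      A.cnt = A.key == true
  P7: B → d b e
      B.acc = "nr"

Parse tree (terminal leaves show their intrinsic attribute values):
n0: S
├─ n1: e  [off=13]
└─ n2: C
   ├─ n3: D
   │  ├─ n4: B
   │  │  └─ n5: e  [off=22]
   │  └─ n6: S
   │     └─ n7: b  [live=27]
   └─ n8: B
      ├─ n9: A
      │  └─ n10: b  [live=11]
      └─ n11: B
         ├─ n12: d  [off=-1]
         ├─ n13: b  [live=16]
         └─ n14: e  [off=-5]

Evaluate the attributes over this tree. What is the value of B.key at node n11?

28

1. n1.off = 13  [terminal]
2. n2.sig = -8  [e.off - 21]
3. n2.acc = -9  [e.off - 22]
4. n3.off = -5  [C.sig * 3 + 19]
5. n3.live = 19  [C.sig * 3 + 43]
6. n4.tag = false  [D.off == D.live]
7. n4.key = -4  [D.off + D.live - 18]
8. n5.off = 22  [terminal]
9. n4.acc = "yq"  ["yq"]
10. n7.live = 27  [terminal]
11. n6.off = false  [b.live > 27]
12. n6.lim = true  [b.live > 26]
13. n3.ok = true  [D.off == -5]
14. n3.cnt = false  [S.lim == false]
15. n8.tag = true  [D.cnt == false]
16. n8.key = 1  [C.acc + C.sig + 18]
17. n9.key = false  [B₀.key > 1]
18. n10.live = 11  [terminal]
19. n9.ok = false  [b.live > 11]
20. n9.env = 6  [6]
21. n9.cnt = false  [A.key == true]
22. n11.tag = true  [B₀.key > 0]
23. n11.key = 28  [(if A.cnt then B₀.key else A.env) + 22]
24. n12.off = -1  [terminal]
25. n13.live = 16  [terminal]
26. n14.off = -5  [terminal]
27. n11.acc = "nr"  ["nr"]
28. n8.acc = "pn"  ["pn"]
29. n2.fin = false  [D.cnt == true]
30. n2.pre = -3  [C.sig + 5]
31. n0.off = false  [C.fin == true]
32. n0.lim = false  [C.pre > -3]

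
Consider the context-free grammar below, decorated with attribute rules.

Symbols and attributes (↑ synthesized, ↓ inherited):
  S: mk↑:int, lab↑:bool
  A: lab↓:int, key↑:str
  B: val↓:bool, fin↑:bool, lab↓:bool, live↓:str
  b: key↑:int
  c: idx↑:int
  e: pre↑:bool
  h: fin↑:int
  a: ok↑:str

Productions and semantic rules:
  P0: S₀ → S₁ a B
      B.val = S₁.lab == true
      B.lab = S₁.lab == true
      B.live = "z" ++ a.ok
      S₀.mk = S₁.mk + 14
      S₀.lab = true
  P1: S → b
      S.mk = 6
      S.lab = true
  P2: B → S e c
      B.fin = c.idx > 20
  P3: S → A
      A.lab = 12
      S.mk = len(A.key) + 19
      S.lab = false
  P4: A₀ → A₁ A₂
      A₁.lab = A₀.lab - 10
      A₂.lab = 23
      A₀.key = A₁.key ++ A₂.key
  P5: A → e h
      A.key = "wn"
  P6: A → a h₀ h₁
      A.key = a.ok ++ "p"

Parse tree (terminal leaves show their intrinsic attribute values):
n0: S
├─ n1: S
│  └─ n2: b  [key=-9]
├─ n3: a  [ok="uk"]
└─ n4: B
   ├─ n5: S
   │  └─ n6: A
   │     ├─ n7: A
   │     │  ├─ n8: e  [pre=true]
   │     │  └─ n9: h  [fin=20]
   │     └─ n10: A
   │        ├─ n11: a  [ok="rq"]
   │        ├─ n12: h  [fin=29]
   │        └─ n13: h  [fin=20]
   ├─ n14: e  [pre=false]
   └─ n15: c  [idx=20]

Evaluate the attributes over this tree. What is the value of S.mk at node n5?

24

1. n2.key = -9  [terminal]
2. n1.mk = 6  [6]
3. n1.lab = true  [true]
4. n3.ok = "uk"  [terminal]
5. n4.val = true  [S₁.lab == true]
6. n4.lab = true  [S₁.lab == true]
7. n4.live = "zuk"  ["z" ++ a.ok]
8. n6.lab = 12  [12]
9. n7.lab = 2  [A₀.lab - 10]
10. n8.pre = true  [terminal]
11. n9.fin = 20  [terminal]
12. n7.key = "wn"  ["wn"]
13. n10.lab = 23  [23]
14. n11.ok = "rq"  [terminal]
15. n12.fin = 29  [terminal]
16. n13.fin = 20  [terminal]
17. n10.key = "rqp"  [a.ok ++ "p"]
18. n6.key = "wnrqp"  [A₁.key ++ A₂.key]
19. n5.mk = 24  [len(A.key) + 19]
20. n5.lab = false  [false]
21. n14.pre = false  [terminal]
22. n15.idx = 20  [terminal]
23. n4.fin = false  [c.idx > 20]
24. n0.mk = 20  [S₁.mk + 14]
25. n0.lab = true  [true]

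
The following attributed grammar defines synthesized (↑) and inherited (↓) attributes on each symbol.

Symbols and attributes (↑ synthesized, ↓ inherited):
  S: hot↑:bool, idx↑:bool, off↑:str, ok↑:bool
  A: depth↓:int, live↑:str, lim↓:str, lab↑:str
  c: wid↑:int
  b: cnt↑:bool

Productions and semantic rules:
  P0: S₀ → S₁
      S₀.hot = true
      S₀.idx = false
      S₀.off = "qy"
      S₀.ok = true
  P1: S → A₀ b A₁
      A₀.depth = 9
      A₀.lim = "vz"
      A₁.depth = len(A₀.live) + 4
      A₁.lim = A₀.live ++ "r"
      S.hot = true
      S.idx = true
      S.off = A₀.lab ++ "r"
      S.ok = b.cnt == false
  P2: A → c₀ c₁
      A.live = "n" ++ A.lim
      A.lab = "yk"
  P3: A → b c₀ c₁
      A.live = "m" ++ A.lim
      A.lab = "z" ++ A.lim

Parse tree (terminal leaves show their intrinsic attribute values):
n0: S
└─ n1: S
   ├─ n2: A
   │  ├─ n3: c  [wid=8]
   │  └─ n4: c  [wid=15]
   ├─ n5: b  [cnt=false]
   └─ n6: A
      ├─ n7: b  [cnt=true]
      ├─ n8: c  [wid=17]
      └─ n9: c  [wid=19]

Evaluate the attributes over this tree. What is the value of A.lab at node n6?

1. n2.depth = 9  [9]
2. n2.lim = "vz"  ["vz"]
3. n3.wid = 8  [terminal]
4. n4.wid = 15  [terminal]
5. n2.live = "nvz"  ["n" ++ A.lim]
6. n2.lab = "yk"  ["yk"]
7. n5.cnt = false  [terminal]
8. n6.depth = 7  [len(A₀.live) + 4]
9. n6.lim = "nvzr"  [A₀.live ++ "r"]
10. n7.cnt = true  [terminal]
11. n8.wid = 17  [terminal]
12. n9.wid = 19  [terminal]
13. n6.live = "mnvzr"  ["m" ++ A.lim]
14. n6.lab = "znvzr"  ["z" ++ A.lim]
15. n1.hot = true  [true]
16. n1.idx = true  [true]
17. n1.off = "ykr"  [A₀.lab ++ "r"]
18. n1.ok = true  [b.cnt == false]
19. n0.hot = true  [true]
20. n0.idx = false  [false]
21. n0.off = "qy"  ["qy"]
22. n0.ok = true  [true]

"znvzr"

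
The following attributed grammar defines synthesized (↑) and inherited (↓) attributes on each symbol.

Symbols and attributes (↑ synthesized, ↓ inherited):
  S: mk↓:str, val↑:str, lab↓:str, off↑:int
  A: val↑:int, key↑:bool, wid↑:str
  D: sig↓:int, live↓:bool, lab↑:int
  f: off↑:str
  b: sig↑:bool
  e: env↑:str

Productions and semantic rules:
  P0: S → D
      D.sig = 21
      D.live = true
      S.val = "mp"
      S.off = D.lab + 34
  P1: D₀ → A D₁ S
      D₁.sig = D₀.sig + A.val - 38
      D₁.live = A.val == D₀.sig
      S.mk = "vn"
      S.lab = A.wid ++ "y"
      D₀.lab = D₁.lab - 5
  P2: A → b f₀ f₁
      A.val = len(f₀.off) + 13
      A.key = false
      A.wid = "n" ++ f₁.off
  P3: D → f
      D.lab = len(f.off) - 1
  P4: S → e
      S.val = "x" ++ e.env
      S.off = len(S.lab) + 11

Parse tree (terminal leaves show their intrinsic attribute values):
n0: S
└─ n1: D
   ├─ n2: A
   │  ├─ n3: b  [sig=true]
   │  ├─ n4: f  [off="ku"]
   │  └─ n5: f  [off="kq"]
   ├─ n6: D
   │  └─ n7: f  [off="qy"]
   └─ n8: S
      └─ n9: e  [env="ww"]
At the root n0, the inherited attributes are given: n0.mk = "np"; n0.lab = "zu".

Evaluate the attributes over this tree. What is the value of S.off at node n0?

1. n0.mk = "np"  [given at root]
2. n0.lab = "zu"  [given at root]
3. n1.sig = 21  [21]
4. n1.live = true  [true]
5. n3.sig = true  [terminal]
6. n4.off = "ku"  [terminal]
7. n5.off = "kq"  [terminal]
8. n2.val = 15  [len(f₀.off) + 13]
9. n2.key = false  [false]
10. n2.wid = "nkq"  ["n" ++ f₁.off]
11. n6.sig = -2  [D₀.sig + A.val - 38]
12. n6.live = false  [A.val == D₀.sig]
13. n7.off = "qy"  [terminal]
14. n6.lab = 1  [len(f.off) - 1]
15. n8.mk = "vn"  ["vn"]
16. n8.lab = "nkqy"  [A.wid ++ "y"]
17. n9.env = "ww"  [terminal]
18. n8.val = "xww"  ["x" ++ e.env]
19. n8.off = 15  [len(S.lab) + 11]
20. n1.lab = -4  [D₁.lab - 5]
21. n0.val = "mp"  ["mp"]
22. n0.off = 30  [D.lab + 34]

30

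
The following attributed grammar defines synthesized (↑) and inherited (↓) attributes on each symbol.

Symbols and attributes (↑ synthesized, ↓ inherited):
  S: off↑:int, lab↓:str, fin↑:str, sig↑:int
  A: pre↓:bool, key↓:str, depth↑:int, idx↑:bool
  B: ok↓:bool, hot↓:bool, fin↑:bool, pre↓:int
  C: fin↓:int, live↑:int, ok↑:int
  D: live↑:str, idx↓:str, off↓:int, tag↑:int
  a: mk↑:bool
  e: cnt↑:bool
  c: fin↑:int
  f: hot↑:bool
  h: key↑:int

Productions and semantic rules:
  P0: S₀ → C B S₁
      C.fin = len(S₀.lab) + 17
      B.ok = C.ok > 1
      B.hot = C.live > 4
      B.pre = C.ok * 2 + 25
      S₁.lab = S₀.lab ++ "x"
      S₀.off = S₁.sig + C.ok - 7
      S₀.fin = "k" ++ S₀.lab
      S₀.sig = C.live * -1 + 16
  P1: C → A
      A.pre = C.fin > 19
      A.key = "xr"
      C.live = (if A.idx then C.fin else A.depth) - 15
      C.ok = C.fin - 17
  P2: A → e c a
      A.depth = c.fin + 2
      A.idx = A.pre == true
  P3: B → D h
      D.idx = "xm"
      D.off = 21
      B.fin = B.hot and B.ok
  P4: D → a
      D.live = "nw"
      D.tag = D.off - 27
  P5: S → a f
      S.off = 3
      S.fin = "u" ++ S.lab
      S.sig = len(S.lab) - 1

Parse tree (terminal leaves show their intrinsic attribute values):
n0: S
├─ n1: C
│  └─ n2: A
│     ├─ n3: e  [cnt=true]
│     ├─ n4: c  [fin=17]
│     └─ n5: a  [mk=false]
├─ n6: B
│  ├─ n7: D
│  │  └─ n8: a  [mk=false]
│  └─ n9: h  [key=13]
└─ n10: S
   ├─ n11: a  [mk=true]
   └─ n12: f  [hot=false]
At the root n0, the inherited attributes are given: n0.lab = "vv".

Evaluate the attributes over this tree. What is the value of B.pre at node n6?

1. n0.lab = "vv"  [given at root]
2. n1.fin = 19  [len(S₀.lab) + 17]
3. n2.pre = false  [C.fin > 19]
4. n2.key = "xr"  ["xr"]
5. n3.cnt = true  [terminal]
6. n4.fin = 17  [terminal]
7. n5.mk = false  [terminal]
8. n2.depth = 19  [c.fin + 2]
9. n2.idx = false  [A.pre == true]
10. n1.live = 4  [(if A.idx then C.fin else A.depth) - 15]
11. n1.ok = 2  [C.fin - 17]
12. n6.ok = true  [C.ok > 1]
13. n6.hot = false  [C.live > 4]
14. n6.pre = 29  [C.ok * 2 + 25]
15. n7.idx = "xm"  ["xm"]
16. n7.off = 21  [21]
17. n8.mk = false  [terminal]
18. n7.live = "nw"  ["nw"]
19. n7.tag = -6  [D.off - 27]
20. n9.key = 13  [terminal]
21. n6.fin = false  [B.hot and B.ok]
22. n10.lab = "vvx"  [S₀.lab ++ "x"]
23. n11.mk = true  [terminal]
24. n12.hot = false  [terminal]
25. n10.off = 3  [3]
26. n10.fin = "uvvx"  ["u" ++ S.lab]
27. n10.sig = 2  [len(S.lab) - 1]
28. n0.off = -3  [S₁.sig + C.ok - 7]
29. n0.fin = "kvv"  ["k" ++ S₀.lab]
30. n0.sig = 12  [C.live * -1 + 16]

29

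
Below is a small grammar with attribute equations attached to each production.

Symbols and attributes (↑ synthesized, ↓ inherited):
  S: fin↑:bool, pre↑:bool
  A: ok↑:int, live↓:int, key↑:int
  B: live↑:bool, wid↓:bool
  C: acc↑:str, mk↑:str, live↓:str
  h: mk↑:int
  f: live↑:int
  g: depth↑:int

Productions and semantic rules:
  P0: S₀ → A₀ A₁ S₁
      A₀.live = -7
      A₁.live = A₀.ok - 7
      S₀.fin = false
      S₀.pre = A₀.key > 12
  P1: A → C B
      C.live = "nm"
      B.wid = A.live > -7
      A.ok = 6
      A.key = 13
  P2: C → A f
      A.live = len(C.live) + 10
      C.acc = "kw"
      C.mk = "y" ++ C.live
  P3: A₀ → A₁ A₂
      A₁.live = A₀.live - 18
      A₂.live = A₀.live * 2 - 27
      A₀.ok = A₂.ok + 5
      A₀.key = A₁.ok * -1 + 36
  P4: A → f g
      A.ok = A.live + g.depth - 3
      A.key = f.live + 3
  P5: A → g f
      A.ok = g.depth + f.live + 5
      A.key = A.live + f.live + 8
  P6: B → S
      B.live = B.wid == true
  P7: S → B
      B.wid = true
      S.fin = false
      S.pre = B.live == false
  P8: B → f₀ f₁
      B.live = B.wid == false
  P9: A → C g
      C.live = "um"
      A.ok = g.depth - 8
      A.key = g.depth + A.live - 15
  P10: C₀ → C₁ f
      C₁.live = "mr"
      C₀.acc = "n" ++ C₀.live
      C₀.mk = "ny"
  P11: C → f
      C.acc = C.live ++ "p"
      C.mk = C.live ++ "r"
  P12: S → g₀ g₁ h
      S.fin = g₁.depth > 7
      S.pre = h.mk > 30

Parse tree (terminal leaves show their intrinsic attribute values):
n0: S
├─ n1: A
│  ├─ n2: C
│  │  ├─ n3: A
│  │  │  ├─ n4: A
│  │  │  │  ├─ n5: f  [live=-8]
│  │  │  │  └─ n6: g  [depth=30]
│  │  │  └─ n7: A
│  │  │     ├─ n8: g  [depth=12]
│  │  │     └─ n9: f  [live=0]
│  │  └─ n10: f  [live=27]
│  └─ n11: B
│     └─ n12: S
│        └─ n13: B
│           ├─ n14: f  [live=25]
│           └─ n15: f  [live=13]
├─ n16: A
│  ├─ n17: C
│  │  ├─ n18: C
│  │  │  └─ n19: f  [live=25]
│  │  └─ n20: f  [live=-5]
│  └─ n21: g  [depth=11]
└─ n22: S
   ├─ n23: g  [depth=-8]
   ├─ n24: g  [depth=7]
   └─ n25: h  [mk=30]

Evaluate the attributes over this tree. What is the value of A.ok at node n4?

21

1. n1.live = -7  [-7]
2. n2.live = "nm"  ["nm"]
3. n3.live = 12  [len(C.live) + 10]
4. n4.live = -6  [A₀.live - 18]
5. n5.live = -8  [terminal]
6. n6.depth = 30  [terminal]
7. n4.ok = 21  [A.live + g.depth - 3]
8. n4.key = -5  [f.live + 3]
9. n7.live = -3  [A₀.live * 2 - 27]
10. n8.depth = 12  [terminal]
11. n9.live = 0  [terminal]
12. n7.ok = 17  [g.depth + f.live + 5]
13. n7.key = 5  [A.live + f.live + 8]
14. n3.ok = 22  [A₂.ok + 5]
15. n3.key = 15  [A₁.ok * -1 + 36]
16. n10.live = 27  [terminal]
17. n2.acc = "kw"  ["kw"]
18. n2.mk = "ynm"  ["y" ++ C.live]
19. n11.wid = false  [A.live > -7]
20. n13.wid = true  [true]
21. n14.live = 25  [terminal]
22. n15.live = 13  [terminal]
23. n13.live = false  [B.wid == false]
24. n12.fin = false  [false]
25. n12.pre = true  [B.live == false]
26. n11.live = false  [B.wid == true]
27. n1.ok = 6  [6]
28. n1.key = 13  [13]
29. n16.live = -1  [A₀.ok - 7]
30. n17.live = "um"  ["um"]
31. n18.live = "mr"  ["mr"]
32. n19.live = 25  [terminal]
33. n18.acc = "mrp"  [C.live ++ "p"]
34. n18.mk = "mrr"  [C.live ++ "r"]
35. n20.live = -5  [terminal]
36. n17.acc = "num"  ["n" ++ C₀.live]
37. n17.mk = "ny"  ["ny"]
38. n21.depth = 11  [terminal]
39. n16.ok = 3  [g.depth - 8]
40. n16.key = -5  [g.depth + A.live - 15]
41. n23.depth = -8  [terminal]
42. n24.depth = 7  [terminal]
43. n25.mk = 30  [terminal]
44. n22.fin = false  [g₁.depth > 7]
45. n22.pre = false  [h.mk > 30]
46. n0.fin = false  [false]
47. n0.pre = true  [A₀.key > 12]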